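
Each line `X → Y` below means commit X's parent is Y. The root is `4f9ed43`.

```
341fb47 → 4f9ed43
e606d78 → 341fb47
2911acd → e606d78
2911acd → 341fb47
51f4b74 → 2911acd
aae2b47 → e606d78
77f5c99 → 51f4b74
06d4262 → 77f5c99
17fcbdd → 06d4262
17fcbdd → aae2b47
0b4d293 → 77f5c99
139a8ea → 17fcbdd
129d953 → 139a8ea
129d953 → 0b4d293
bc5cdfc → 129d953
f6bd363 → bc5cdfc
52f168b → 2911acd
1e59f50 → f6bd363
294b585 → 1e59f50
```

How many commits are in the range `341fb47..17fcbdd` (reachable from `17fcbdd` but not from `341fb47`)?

7

Reachable from 17fcbdd: {06d4262, 17fcbdd, 2911acd, 341fb47, 4f9ed43, 51f4b74, 77f5c99, aae2b47, e606d78}.
Reachable from 341fb47: {341fb47, 4f9ed43}.
In 17fcbdd's history but not 341fb47's: {06d4262, 17fcbdd, 2911acd, 51f4b74, 77f5c99, aae2b47, e606d78} — 7 commits.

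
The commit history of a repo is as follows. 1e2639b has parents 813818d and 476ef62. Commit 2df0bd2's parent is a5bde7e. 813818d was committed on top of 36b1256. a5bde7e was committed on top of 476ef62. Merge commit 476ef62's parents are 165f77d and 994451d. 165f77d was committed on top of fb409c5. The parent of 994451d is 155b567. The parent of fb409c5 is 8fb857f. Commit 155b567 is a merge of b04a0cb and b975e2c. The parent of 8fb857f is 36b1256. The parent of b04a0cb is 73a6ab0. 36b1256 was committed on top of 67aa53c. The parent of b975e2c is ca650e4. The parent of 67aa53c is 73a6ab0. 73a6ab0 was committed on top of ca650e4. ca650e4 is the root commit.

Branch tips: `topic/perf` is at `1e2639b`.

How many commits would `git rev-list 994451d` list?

Walking parent pointers from 994451d: reachable set = {155b567, 73a6ab0, 994451d, b04a0cb, b975e2c, ca650e4}.
That is 6 commits.

6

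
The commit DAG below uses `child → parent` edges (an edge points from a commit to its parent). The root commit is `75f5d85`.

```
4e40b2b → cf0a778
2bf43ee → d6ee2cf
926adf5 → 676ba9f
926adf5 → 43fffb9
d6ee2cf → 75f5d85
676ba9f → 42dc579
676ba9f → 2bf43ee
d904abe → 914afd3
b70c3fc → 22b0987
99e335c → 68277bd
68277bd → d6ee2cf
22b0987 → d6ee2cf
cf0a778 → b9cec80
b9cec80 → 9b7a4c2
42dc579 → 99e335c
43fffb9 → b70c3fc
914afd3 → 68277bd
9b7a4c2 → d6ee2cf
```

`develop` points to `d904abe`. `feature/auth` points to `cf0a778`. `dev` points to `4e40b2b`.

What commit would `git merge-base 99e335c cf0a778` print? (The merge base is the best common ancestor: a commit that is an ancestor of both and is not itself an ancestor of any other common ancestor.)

Ancestors of 99e335c: {68277bd, 75f5d85, 99e335c, d6ee2cf}.
Ancestors of cf0a778: {75f5d85, 9b7a4c2, b9cec80, cf0a778, d6ee2cf}.
Common ancestors: {75f5d85, d6ee2cf}.
Among these, d6ee2cf is not an ancestor of any other common ancestor — it is the merge base.

d6ee2cf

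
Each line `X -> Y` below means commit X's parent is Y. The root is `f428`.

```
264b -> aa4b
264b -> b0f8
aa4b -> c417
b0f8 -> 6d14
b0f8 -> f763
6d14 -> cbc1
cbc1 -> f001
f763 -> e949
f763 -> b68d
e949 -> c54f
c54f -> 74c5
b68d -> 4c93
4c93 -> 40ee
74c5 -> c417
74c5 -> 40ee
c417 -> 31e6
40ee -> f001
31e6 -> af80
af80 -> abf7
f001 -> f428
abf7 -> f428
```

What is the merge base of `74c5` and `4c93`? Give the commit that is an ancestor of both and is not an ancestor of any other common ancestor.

40ee

Ancestors of 74c5: {31e6, 40ee, 74c5, abf7, af80, c417, f001, f428}.
Ancestors of 4c93: {40ee, 4c93, f001, f428}.
Common ancestors: {40ee, f001, f428}.
Among these, 40ee is not an ancestor of any other common ancestor — it is the merge base.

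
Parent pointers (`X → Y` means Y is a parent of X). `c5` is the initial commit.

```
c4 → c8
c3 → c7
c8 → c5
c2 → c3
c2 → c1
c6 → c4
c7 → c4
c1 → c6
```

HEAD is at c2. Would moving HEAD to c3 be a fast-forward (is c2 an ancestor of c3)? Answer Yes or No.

No

A fast-forward from c2 to c3 is possible iff c2 is an ancestor of c3.
Ancestors of c3: {c3, c4, c5, c7, c8}.
c2 is not among them, so fast-forward is not possible.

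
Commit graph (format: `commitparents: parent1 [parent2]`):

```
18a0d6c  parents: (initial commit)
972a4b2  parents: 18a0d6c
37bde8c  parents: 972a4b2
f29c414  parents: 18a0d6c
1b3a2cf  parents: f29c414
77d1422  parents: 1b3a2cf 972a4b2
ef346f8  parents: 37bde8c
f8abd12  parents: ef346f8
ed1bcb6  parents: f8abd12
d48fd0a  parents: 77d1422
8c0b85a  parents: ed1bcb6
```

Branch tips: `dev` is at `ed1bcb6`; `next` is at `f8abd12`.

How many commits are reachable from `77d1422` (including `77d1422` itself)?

5

Walking parent pointers from 77d1422: reachable set = {18a0d6c, 1b3a2cf, 77d1422, 972a4b2, f29c414}.
That is 5 commits.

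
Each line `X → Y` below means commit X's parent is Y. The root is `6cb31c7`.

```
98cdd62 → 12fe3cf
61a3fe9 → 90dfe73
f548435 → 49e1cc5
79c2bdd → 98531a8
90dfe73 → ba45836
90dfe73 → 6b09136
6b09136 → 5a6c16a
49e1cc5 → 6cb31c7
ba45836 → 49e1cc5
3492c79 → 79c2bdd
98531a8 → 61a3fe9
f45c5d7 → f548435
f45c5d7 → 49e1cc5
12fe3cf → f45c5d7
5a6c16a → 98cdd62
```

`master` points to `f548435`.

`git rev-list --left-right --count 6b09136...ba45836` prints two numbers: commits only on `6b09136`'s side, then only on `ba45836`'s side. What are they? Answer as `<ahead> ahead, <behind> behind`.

Reachable from 6b09136: {12fe3cf, 49e1cc5, 5a6c16a, 6b09136, 6cb31c7, 98cdd62, f45c5d7, f548435}.
Reachable from ba45836: {49e1cc5, 6cb31c7, ba45836}.
Only in 6b09136's history (ahead): {12fe3cf, 5a6c16a, 6b09136, 98cdd62, f45c5d7, f548435} — 6.
Only in ba45836's history (behind): {ba45836} — 1.

6 ahead, 1 behind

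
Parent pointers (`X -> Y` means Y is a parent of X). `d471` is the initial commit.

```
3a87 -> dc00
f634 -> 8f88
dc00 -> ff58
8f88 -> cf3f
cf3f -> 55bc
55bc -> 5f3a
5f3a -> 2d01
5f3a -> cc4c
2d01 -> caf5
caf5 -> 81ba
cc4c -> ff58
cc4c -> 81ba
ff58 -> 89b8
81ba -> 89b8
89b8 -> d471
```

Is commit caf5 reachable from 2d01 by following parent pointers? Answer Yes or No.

Ancestors of 2d01 (commits reachable by following parents): {2d01, 81ba, 89b8, caf5, d471}.
caf5 is in that set, so it is an ancestor of 2d01.

Yes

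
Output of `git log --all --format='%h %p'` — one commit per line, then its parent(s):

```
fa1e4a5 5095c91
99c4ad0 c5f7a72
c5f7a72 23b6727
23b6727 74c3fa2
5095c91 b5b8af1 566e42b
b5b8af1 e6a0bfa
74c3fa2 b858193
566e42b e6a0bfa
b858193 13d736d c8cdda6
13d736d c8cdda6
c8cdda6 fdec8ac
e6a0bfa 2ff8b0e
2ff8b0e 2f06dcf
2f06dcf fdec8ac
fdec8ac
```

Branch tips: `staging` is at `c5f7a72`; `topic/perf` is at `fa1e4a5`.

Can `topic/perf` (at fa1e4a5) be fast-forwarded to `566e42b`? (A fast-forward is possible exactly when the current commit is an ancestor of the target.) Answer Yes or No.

A fast-forward from fa1e4a5 to 566e42b is possible iff fa1e4a5 is an ancestor of 566e42b.
Ancestors of 566e42b: {2f06dcf, 2ff8b0e, 566e42b, e6a0bfa, fdec8ac}.
fa1e4a5 is not among them, so fast-forward is not possible.

No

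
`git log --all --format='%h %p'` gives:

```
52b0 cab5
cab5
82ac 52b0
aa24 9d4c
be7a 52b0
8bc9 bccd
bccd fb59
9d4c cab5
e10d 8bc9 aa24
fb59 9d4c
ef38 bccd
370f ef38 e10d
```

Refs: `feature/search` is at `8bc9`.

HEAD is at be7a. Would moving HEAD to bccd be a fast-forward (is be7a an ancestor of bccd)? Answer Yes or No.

No

A fast-forward from be7a to bccd is possible iff be7a is an ancestor of bccd.
Ancestors of bccd: {9d4c, bccd, cab5, fb59}.
be7a is not among them, so fast-forward is not possible.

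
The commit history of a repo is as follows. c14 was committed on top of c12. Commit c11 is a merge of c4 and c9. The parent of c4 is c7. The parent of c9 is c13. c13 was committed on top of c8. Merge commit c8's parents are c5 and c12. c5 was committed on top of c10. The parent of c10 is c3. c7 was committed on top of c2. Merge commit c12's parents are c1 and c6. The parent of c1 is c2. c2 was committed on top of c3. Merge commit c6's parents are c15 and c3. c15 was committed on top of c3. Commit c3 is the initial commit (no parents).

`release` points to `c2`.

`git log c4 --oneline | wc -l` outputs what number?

4

Walking parent pointers from c4: reachable set = {c2, c3, c4, c7}.
That is 4 commits.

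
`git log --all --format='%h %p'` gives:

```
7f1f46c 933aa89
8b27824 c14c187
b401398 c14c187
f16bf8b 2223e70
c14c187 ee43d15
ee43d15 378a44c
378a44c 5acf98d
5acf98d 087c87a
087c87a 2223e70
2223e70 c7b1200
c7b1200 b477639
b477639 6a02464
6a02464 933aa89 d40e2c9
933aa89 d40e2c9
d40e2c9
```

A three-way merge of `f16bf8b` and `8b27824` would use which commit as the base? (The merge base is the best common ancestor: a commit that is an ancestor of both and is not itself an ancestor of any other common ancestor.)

2223e70

Ancestors of f16bf8b: {2223e70, 6a02464, 933aa89, b477639, c7b1200, d40e2c9, f16bf8b}.
Ancestors of 8b27824: {087c87a, 2223e70, 378a44c, 5acf98d, 6a02464, 8b27824, 933aa89, b477639, c14c187, c7b1200, d40e2c9, ee43d15}.
Common ancestors: {2223e70, 6a02464, 933aa89, b477639, c7b1200, d40e2c9}.
Among these, 2223e70 is not an ancestor of any other common ancestor — it is the merge base.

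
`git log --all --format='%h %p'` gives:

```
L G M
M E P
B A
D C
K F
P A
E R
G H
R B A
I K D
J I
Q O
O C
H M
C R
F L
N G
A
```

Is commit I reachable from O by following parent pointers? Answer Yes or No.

No

Ancestors of O: {A, B, C, O, R}.
I is not in that set, so it is not an ancestor of O.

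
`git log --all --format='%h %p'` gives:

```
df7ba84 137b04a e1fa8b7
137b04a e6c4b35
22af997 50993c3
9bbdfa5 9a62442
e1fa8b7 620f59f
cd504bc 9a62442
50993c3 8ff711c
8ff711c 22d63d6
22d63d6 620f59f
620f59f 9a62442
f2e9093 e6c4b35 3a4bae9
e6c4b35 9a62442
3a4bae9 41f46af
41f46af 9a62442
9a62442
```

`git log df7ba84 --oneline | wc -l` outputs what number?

6

Walking parent pointers from df7ba84: reachable set = {137b04a, 620f59f, 9a62442, df7ba84, e1fa8b7, e6c4b35}.
That is 6 commits.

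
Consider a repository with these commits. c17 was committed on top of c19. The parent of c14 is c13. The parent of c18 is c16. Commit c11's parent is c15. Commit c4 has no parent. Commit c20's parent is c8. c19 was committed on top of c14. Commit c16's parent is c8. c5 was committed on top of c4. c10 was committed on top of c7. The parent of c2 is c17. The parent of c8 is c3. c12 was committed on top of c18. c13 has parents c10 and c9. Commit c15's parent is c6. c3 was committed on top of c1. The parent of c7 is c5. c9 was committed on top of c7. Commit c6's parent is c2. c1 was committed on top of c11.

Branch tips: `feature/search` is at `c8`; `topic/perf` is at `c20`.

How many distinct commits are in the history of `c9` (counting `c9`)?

4

Walking parent pointers from c9: reachable set = {c4, c5, c7, c9}.
That is 4 commits.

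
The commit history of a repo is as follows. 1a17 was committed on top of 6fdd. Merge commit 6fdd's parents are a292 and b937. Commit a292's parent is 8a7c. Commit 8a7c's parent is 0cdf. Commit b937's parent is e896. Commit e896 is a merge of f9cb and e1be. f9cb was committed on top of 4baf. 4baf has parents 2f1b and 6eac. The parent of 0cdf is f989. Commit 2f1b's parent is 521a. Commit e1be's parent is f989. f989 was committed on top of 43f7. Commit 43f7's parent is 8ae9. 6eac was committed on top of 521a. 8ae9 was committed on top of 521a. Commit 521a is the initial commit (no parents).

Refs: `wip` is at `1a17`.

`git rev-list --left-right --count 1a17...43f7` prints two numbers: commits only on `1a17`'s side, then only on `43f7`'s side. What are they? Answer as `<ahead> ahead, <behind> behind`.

13 ahead, 0 behind

Reachable from 1a17: {0cdf, 1a17, 2f1b, 43f7, 4baf, 521a, 6eac, 6fdd, 8a7c, 8ae9, a292, b937, e1be, e896, f989, f9cb}.
Reachable from 43f7: {43f7, 521a, 8ae9}.
Only in 1a17's history (ahead): {0cdf, 1a17, 2f1b, 4baf, 6eac, 6fdd, 8a7c, a292, b937, e1be, e896, f989, f9cb} — 13.
Only in 43f7's history (behind): {} — 0.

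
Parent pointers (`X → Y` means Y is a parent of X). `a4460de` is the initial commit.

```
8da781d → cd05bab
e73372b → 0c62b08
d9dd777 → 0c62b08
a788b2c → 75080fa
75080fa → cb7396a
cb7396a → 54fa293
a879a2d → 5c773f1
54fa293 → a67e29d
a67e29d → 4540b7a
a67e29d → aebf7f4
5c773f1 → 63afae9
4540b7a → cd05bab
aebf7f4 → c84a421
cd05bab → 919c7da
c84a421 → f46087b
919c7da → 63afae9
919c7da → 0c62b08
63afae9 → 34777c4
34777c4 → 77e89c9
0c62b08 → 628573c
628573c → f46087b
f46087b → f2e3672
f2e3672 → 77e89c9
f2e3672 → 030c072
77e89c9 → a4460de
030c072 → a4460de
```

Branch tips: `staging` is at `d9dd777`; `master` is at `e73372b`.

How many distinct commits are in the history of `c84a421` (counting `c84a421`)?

6

Walking parent pointers from c84a421: reachable set = {030c072, 77e89c9, a4460de, c84a421, f2e3672, f46087b}.
That is 6 commits.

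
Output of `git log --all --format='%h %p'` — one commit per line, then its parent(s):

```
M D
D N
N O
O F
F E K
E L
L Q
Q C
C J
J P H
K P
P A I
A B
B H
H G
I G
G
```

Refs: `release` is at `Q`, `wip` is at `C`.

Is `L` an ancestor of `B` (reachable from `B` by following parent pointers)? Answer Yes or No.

No

Ancestors of B: {B, G, H}.
L is not in that set, so it is not an ancestor of B.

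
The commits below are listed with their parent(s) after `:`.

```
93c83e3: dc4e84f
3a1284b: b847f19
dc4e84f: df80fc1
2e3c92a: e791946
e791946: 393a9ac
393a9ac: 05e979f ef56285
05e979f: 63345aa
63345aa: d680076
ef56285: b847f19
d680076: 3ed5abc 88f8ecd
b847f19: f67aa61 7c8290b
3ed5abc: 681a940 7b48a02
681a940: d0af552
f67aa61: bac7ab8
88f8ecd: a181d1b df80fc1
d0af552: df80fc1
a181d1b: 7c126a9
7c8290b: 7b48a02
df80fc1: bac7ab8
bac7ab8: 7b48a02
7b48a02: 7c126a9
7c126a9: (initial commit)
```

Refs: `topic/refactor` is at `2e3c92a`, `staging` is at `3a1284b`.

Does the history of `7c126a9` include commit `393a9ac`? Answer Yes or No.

Ancestors of 7c126a9: {7c126a9}.
393a9ac is not in that set, so it is not an ancestor of 7c126a9.

No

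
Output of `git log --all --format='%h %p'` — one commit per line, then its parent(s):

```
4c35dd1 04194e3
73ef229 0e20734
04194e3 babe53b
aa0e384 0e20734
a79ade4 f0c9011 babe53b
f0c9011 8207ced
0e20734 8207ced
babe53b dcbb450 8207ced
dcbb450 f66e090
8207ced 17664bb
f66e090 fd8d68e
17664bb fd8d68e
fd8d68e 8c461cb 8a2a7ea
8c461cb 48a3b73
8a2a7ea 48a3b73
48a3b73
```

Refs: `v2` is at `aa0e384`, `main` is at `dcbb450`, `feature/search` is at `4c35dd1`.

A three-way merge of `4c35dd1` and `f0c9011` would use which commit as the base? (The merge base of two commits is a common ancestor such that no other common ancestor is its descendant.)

Ancestors of 4c35dd1: {04194e3, 17664bb, 48a3b73, 4c35dd1, 8207ced, 8a2a7ea, 8c461cb, babe53b, dcbb450, f66e090, fd8d68e}.
Ancestors of f0c9011: {17664bb, 48a3b73, 8207ced, 8a2a7ea, 8c461cb, f0c9011, fd8d68e}.
Common ancestors: {17664bb, 48a3b73, 8207ced, 8a2a7ea, 8c461cb, fd8d68e}.
Among these, 8207ced is not an ancestor of any other common ancestor — it is the merge base.

8207ced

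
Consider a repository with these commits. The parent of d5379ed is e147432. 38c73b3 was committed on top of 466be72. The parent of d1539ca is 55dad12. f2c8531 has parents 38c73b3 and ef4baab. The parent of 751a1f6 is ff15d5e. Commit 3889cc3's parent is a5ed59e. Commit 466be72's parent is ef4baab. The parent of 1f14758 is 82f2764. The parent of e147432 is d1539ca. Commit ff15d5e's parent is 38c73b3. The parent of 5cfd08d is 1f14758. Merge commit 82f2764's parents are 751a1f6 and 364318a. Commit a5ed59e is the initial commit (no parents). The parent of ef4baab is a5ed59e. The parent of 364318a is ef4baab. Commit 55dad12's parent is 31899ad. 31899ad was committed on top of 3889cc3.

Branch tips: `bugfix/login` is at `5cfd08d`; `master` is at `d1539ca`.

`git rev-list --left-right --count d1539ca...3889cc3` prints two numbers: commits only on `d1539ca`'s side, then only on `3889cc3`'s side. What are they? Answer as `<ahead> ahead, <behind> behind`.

Reachable from d1539ca: {31899ad, 3889cc3, 55dad12, a5ed59e, d1539ca}.
Reachable from 3889cc3: {3889cc3, a5ed59e}.
Only in d1539ca's history (ahead): {31899ad, 55dad12, d1539ca} — 3.
Only in 3889cc3's history (behind): {} — 0.

3 ahead, 0 behind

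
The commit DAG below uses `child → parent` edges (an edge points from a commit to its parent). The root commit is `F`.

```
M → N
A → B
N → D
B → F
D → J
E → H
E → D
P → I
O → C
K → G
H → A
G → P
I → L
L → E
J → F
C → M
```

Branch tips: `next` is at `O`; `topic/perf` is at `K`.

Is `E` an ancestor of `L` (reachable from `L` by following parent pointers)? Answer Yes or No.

Yes

Ancestors of L (commits reachable by following parents): {A, B, D, E, F, H, J, L}.
E is in that set, so it is an ancestor of L.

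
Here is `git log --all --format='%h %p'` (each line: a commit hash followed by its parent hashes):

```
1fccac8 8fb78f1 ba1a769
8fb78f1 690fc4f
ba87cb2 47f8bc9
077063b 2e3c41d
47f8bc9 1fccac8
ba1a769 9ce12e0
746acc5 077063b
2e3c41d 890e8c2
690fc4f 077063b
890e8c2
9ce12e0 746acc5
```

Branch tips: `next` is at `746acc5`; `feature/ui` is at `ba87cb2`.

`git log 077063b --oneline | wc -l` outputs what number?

3

Walking parent pointers from 077063b: reachable set = {077063b, 2e3c41d, 890e8c2}.
That is 3 commits.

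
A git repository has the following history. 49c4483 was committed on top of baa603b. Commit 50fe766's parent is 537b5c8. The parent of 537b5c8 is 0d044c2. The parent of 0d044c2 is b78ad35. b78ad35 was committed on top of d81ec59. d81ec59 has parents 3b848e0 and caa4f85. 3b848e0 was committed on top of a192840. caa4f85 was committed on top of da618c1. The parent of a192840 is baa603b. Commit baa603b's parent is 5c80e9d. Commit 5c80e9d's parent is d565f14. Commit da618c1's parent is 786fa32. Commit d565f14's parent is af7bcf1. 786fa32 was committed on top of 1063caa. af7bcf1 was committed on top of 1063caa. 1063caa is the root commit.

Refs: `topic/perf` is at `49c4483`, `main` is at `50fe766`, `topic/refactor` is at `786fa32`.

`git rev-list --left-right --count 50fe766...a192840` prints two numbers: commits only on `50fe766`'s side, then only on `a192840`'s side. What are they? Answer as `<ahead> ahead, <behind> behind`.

Reachable from 50fe766: {0d044c2, 1063caa, 3b848e0, 50fe766, 537b5c8, 5c80e9d, 786fa32, a192840, af7bcf1, b78ad35, baa603b, caa4f85, d565f14, d81ec59, da618c1}.
Reachable from a192840: {1063caa, 5c80e9d, a192840, af7bcf1, baa603b, d565f14}.
Only in 50fe766's history (ahead): {0d044c2, 3b848e0, 50fe766, 537b5c8, 786fa32, b78ad35, caa4f85, d81ec59, da618c1} — 9.
Only in a192840's history (behind): {} — 0.

9 ahead, 0 behind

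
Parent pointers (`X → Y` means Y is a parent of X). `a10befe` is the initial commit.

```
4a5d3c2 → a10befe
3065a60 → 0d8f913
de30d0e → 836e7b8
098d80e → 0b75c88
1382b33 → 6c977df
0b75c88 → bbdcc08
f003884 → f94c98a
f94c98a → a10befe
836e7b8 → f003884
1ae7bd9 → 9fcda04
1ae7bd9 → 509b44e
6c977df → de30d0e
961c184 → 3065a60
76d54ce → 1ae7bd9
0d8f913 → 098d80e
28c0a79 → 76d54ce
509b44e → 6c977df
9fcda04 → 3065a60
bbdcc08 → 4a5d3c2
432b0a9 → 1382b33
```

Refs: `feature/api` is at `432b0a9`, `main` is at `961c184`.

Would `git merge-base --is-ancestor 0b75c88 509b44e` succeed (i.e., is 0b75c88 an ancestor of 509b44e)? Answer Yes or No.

Ancestors of 509b44e: {509b44e, 6c977df, 836e7b8, a10befe, de30d0e, f003884, f94c98a}.
0b75c88 is not in that set, so it is not an ancestor of 509b44e.

No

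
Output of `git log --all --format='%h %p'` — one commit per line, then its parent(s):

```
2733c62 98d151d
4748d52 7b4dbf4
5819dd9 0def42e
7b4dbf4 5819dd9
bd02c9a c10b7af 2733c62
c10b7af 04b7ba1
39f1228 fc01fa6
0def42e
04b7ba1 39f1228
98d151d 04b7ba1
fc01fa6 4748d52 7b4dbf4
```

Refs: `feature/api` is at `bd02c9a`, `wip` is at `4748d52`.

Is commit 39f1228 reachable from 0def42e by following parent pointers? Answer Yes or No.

No

Ancestors of 0def42e: {0def42e}.
39f1228 is not in that set, so it is not an ancestor of 0def42e.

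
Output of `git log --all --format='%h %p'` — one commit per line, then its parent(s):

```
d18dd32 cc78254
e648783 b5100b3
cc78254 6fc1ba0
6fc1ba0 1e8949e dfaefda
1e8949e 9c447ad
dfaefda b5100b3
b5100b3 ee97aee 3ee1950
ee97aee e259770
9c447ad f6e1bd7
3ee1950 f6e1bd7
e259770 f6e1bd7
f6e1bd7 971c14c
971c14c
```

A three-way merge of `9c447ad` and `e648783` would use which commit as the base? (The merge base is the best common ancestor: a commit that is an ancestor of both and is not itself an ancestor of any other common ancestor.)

f6e1bd7

Ancestors of 9c447ad: {971c14c, 9c447ad, f6e1bd7}.
Ancestors of e648783: {3ee1950, 971c14c, b5100b3, e259770, e648783, ee97aee, f6e1bd7}.
Common ancestors: {971c14c, f6e1bd7}.
Among these, f6e1bd7 is not an ancestor of any other common ancestor — it is the merge base.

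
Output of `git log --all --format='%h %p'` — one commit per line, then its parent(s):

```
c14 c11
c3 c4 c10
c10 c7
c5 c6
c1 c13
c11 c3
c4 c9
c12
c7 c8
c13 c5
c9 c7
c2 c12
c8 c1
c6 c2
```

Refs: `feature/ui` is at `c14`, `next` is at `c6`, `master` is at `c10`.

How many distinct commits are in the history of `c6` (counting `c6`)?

3

Walking parent pointers from c6: reachable set = {c12, c2, c6}.
That is 3 commits.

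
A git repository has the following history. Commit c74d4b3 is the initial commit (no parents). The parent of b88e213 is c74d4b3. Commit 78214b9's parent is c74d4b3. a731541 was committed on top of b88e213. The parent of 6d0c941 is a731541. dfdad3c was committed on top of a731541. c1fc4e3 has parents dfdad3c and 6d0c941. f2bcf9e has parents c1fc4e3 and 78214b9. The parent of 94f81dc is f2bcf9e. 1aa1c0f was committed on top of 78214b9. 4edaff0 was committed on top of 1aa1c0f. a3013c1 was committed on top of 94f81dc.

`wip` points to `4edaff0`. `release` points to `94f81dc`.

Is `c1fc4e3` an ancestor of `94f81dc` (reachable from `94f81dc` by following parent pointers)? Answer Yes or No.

Yes

Ancestors of 94f81dc (commits reachable by following parents): {6d0c941, 78214b9, 94f81dc, a731541, b88e213, c1fc4e3, c74d4b3, dfdad3c, f2bcf9e}.
c1fc4e3 is in that set, so it is an ancestor of 94f81dc.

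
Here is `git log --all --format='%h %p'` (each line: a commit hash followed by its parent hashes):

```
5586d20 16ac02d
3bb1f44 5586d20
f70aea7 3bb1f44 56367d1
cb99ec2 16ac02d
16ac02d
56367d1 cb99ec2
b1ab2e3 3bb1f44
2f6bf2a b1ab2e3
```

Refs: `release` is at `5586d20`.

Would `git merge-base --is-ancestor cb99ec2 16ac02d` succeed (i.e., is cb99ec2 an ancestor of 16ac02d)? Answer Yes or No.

Ancestors of 16ac02d: {16ac02d}.
cb99ec2 is not in that set, so it is not an ancestor of 16ac02d.

No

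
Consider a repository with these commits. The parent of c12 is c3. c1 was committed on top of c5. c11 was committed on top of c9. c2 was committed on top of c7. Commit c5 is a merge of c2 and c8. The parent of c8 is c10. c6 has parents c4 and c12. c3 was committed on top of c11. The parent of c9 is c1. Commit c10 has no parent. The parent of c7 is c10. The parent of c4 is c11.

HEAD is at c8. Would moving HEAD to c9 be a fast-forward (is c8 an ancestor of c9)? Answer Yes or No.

A fast-forward from c8 to c9 is possible iff c8 is an ancestor of c9.
Ancestors of c9: {c1, c10, c2, c5, c7, c8, c9}.
c8 is among them, so fast-forward is possible.

Yes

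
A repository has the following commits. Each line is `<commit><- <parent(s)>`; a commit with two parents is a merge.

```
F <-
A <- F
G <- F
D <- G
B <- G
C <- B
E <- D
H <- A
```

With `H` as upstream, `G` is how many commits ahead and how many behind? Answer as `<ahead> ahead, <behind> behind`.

1 ahead, 2 behind

Reachable from G: {F, G}.
Reachable from H: {A, F, H}.
Only in G's history (ahead): {G} — 1.
Only in H's history (behind): {A, H} — 2.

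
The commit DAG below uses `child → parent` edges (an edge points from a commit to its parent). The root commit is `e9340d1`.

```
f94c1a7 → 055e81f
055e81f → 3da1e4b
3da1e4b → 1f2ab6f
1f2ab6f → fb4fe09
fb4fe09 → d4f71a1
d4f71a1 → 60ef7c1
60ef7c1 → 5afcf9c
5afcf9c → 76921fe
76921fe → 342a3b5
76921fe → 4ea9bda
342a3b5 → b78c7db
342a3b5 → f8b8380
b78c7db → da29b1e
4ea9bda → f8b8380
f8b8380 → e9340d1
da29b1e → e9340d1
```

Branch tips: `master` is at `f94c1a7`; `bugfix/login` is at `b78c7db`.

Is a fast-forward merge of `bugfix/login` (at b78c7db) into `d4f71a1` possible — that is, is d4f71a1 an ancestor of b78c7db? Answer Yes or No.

No

A fast-forward from d4f71a1 to b78c7db is possible iff d4f71a1 is an ancestor of b78c7db.
Ancestors of b78c7db: {b78c7db, da29b1e, e9340d1}.
d4f71a1 is not among them, so fast-forward is not possible.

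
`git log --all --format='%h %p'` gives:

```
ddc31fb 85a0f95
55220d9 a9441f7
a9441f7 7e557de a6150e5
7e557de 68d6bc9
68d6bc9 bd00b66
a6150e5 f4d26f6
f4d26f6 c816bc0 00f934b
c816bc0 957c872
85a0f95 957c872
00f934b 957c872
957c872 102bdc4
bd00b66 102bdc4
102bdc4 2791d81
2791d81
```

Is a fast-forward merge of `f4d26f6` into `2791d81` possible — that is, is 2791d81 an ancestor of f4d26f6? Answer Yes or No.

Yes

A fast-forward from 2791d81 to f4d26f6 is possible iff 2791d81 is an ancestor of f4d26f6.
Ancestors of f4d26f6: {00f934b, 102bdc4, 2791d81, 957c872, c816bc0, f4d26f6}.
2791d81 is among them, so fast-forward is possible.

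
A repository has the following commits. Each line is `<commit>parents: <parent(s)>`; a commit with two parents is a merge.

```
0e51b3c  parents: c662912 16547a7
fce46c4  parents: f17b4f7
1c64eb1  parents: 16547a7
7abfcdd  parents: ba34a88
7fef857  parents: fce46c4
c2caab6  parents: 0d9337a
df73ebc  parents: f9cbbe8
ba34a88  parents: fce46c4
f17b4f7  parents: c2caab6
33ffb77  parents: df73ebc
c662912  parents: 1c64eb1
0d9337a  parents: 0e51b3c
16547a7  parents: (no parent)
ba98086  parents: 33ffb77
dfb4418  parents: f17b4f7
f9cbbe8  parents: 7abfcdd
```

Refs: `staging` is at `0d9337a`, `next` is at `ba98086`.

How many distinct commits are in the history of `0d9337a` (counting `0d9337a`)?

5

Walking parent pointers from 0d9337a: reachable set = {0d9337a, 0e51b3c, 16547a7, 1c64eb1, c662912}.
That is 5 commits.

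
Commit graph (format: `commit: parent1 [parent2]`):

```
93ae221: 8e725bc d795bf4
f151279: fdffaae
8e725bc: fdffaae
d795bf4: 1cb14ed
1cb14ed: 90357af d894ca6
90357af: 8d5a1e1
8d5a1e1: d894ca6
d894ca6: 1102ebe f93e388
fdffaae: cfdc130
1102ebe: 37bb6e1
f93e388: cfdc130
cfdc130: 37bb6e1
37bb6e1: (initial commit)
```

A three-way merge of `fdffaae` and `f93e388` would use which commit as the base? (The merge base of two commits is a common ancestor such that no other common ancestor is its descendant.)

Ancestors of fdffaae: {37bb6e1, cfdc130, fdffaae}.
Ancestors of f93e388: {37bb6e1, cfdc130, f93e388}.
Common ancestors: {37bb6e1, cfdc130}.
Among these, cfdc130 is not an ancestor of any other common ancestor — it is the merge base.

cfdc130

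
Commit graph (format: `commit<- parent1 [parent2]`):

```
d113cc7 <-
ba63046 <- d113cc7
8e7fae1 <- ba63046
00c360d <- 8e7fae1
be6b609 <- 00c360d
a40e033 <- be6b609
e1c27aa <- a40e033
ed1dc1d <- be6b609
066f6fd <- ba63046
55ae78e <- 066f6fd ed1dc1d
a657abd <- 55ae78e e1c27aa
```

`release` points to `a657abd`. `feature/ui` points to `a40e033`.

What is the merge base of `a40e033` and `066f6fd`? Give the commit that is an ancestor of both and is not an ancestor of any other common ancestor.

Ancestors of a40e033: {00c360d, 8e7fae1, a40e033, ba63046, be6b609, d113cc7}.
Ancestors of 066f6fd: {066f6fd, ba63046, d113cc7}.
Common ancestors: {ba63046, d113cc7}.
Among these, ba63046 is not an ancestor of any other common ancestor — it is the merge base.

ba63046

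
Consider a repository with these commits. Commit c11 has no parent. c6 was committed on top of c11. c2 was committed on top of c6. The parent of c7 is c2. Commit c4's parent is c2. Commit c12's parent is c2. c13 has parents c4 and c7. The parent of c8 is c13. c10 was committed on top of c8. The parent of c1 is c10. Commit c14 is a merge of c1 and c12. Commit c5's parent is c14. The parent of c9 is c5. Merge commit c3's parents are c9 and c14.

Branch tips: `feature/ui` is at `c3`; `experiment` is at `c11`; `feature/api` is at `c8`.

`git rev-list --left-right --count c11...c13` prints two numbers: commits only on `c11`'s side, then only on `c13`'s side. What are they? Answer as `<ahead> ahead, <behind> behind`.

Reachable from c11: {c11}.
Reachable from c13: {c11, c13, c2, c4, c6, c7}.
Only in c11's history (ahead): {} — 0.
Only in c13's history (behind): {c13, c2, c4, c6, c7} — 5.

0 ahead, 5 behind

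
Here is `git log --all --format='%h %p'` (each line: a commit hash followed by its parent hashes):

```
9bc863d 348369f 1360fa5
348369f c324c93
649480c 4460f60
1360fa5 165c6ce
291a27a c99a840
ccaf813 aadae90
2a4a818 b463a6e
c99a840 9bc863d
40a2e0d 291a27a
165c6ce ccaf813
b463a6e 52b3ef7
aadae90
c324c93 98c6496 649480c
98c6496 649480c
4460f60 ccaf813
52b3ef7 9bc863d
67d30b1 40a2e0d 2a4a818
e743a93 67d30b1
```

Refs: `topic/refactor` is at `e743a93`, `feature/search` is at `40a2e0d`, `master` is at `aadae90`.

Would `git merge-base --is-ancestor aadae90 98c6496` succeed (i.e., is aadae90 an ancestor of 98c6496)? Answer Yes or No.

Ancestors of 98c6496 (commits reachable by following parents): {4460f60, 649480c, 98c6496, aadae90, ccaf813}.
aadae90 is in that set, so it is an ancestor of 98c6496.

Yes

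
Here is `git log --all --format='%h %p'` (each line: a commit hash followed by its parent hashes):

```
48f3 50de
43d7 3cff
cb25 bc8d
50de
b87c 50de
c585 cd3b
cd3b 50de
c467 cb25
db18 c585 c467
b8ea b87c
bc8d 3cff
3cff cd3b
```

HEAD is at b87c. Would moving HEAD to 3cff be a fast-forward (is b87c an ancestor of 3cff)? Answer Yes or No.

A fast-forward from b87c to 3cff is possible iff b87c is an ancestor of 3cff.
Ancestors of 3cff: {3cff, 50de, cd3b}.
b87c is not among them, so fast-forward is not possible.

No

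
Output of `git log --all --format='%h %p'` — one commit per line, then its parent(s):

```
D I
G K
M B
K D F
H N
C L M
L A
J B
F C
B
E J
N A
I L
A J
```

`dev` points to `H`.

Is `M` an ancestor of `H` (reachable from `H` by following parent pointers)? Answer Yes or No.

No

Ancestors of H: {A, B, H, J, N}.
M is not in that set, so it is not an ancestor of H.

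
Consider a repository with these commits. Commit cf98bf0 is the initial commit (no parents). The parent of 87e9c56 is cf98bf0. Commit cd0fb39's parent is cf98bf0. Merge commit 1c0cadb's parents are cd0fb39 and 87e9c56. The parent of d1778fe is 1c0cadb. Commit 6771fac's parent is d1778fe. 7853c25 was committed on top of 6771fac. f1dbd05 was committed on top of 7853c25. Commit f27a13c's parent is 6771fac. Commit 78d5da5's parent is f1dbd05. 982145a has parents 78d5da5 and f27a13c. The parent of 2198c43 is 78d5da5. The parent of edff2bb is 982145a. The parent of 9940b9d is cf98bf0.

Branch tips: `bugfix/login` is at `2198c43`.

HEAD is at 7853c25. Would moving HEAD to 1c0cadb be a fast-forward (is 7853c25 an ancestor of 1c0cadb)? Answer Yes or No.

No

A fast-forward from 7853c25 to 1c0cadb is possible iff 7853c25 is an ancestor of 1c0cadb.
Ancestors of 1c0cadb: {1c0cadb, 87e9c56, cd0fb39, cf98bf0}.
7853c25 is not among them, so fast-forward is not possible.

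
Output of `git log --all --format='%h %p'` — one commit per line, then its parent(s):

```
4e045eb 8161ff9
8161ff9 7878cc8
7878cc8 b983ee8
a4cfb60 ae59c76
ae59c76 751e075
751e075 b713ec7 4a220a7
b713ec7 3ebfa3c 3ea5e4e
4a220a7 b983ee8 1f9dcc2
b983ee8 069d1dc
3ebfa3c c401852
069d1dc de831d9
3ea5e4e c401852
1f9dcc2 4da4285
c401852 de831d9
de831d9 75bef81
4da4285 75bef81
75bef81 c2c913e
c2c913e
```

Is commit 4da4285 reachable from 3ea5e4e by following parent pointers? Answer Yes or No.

Ancestors of 3ea5e4e: {3ea5e4e, 75bef81, c2c913e, c401852, de831d9}.
4da4285 is not in that set, so it is not an ancestor of 3ea5e4e.

No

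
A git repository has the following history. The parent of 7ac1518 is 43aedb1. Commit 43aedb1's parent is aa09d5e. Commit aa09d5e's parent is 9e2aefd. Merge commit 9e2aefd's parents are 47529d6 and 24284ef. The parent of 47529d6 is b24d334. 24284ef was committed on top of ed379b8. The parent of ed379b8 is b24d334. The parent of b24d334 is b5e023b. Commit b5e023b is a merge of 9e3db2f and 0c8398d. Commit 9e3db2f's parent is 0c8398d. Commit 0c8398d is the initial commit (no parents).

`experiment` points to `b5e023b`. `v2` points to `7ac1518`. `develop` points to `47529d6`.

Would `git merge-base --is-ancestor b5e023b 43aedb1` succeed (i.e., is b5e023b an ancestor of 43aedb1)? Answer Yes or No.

Ancestors of 43aedb1 (commits reachable by following parents): {0c8398d, 24284ef, 43aedb1, 47529d6, 9e2aefd, 9e3db2f, aa09d5e, b24d334, b5e023b, ed379b8}.
b5e023b is in that set, so it is an ancestor of 43aedb1.

Yes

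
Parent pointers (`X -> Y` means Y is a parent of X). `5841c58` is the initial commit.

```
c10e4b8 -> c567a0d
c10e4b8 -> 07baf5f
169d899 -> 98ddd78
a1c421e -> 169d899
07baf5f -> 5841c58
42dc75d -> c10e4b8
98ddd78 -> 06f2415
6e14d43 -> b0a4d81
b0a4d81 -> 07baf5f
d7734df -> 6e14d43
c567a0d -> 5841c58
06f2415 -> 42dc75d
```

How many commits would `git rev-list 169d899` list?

Walking parent pointers from 169d899: reachable set = {06f2415, 07baf5f, 169d899, 42dc75d, 5841c58, 98ddd78, c10e4b8, c567a0d}.
That is 8 commits.

8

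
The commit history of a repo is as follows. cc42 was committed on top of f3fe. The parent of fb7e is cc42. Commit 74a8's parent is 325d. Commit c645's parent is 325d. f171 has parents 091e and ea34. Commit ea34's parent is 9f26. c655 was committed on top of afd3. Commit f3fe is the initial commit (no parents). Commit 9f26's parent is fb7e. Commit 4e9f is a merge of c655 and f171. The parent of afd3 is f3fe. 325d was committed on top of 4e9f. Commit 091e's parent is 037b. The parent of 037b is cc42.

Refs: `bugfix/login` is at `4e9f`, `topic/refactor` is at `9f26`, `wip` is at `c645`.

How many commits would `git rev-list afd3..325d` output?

10

Reachable from 325d: {037b, 091e, 325d, 4e9f, 9f26, afd3, c655, cc42, ea34, f171, f3fe, fb7e}.
Reachable from afd3: {afd3, f3fe}.
In 325d's history but not afd3's: {037b, 091e, 325d, 4e9f, 9f26, c655, cc42, ea34, f171, fb7e} — 10 commits.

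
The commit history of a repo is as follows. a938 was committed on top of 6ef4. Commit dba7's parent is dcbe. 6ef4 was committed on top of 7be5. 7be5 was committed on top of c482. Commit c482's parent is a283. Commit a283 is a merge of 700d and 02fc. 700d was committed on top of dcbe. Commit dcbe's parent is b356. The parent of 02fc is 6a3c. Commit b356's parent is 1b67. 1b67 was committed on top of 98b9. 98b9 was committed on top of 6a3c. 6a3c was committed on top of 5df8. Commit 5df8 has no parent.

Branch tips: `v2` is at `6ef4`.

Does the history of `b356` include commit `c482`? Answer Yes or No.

No

Ancestors of b356: {1b67, 5df8, 6a3c, 98b9, b356}.
c482 is not in that set, so it is not an ancestor of b356.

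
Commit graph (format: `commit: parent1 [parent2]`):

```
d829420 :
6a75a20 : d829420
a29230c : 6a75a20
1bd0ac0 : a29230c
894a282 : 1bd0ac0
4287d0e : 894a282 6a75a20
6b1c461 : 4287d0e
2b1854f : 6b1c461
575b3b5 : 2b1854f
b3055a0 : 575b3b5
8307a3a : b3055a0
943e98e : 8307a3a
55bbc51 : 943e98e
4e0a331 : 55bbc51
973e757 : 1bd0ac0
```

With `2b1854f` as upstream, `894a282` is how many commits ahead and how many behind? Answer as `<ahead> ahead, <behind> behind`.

Reachable from 894a282: {1bd0ac0, 6a75a20, 894a282, a29230c, d829420}.
Reachable from 2b1854f: {1bd0ac0, 2b1854f, 4287d0e, 6a75a20, 6b1c461, 894a282, a29230c, d829420}.
Only in 894a282's history (ahead): {} — 0.
Only in 2b1854f's history (behind): {2b1854f, 4287d0e, 6b1c461} — 3.

0 ahead, 3 behind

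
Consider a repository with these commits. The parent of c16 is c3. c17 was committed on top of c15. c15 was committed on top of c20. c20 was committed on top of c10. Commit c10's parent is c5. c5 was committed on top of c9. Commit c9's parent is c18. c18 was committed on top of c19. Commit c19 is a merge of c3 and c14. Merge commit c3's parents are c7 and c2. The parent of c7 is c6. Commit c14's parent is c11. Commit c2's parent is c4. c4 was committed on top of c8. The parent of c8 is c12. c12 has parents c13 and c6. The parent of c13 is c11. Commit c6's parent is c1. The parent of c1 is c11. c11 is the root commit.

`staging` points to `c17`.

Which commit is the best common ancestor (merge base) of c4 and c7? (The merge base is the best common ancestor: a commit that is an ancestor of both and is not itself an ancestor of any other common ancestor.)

Ancestors of c4: {c1, c11, c12, c13, c4, c6, c8}.
Ancestors of c7: {c1, c11, c6, c7}.
Common ancestors: {c1, c11, c6}.
Among these, c6 is not an ancestor of any other common ancestor — it is the merge base.

c6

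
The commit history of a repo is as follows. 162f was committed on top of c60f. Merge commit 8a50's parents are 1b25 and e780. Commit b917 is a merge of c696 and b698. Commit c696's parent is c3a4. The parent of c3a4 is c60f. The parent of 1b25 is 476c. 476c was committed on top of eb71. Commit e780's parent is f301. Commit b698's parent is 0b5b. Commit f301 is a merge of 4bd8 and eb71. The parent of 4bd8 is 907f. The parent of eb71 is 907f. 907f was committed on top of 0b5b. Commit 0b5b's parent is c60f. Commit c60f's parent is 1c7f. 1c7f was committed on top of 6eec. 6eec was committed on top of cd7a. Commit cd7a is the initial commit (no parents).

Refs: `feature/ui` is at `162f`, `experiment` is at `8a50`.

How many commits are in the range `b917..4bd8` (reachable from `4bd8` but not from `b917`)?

2

Reachable from 4bd8: {0b5b, 1c7f, 4bd8, 6eec, 907f, c60f, cd7a}.
Reachable from b917: {0b5b, 1c7f, 6eec, b698, b917, c3a4, c60f, c696, cd7a}.
In 4bd8's history but not b917's: {4bd8, 907f} — 2 commits.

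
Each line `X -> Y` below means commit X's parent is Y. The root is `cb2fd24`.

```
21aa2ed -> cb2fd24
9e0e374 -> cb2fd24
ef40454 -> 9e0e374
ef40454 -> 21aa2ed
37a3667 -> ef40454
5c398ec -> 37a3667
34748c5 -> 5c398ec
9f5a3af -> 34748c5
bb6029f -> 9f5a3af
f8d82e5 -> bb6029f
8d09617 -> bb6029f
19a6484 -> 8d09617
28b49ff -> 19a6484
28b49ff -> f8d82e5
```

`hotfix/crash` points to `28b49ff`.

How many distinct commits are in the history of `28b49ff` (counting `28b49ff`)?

13

Walking parent pointers from 28b49ff: reachable set = {19a6484, 21aa2ed, 28b49ff, 34748c5, 37a3667, 5c398ec, 8d09617, 9e0e374, 9f5a3af, bb6029f, cb2fd24, ef40454, f8d82e5}.
That is 13 commits.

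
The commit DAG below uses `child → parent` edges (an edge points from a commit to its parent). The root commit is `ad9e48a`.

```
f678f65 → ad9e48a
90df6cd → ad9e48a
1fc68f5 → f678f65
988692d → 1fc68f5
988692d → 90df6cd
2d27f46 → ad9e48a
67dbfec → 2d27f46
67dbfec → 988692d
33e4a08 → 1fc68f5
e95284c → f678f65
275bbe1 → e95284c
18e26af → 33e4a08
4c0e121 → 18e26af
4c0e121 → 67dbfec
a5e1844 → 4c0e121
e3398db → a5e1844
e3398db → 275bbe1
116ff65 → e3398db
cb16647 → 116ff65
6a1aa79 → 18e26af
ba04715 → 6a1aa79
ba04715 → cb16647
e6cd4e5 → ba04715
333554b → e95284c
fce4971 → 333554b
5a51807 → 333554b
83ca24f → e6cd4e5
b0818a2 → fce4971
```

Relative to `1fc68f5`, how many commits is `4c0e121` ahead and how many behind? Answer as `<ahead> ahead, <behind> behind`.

7 ahead, 0 behind

Reachable from 4c0e121: {18e26af, 1fc68f5, 2d27f46, 33e4a08, 4c0e121, 67dbfec, 90df6cd, 988692d, ad9e48a, f678f65}.
Reachable from 1fc68f5: {1fc68f5, ad9e48a, f678f65}.
Only in 4c0e121's history (ahead): {18e26af, 2d27f46, 33e4a08, 4c0e121, 67dbfec, 90df6cd, 988692d} — 7.
Only in 1fc68f5's history (behind): {} — 0.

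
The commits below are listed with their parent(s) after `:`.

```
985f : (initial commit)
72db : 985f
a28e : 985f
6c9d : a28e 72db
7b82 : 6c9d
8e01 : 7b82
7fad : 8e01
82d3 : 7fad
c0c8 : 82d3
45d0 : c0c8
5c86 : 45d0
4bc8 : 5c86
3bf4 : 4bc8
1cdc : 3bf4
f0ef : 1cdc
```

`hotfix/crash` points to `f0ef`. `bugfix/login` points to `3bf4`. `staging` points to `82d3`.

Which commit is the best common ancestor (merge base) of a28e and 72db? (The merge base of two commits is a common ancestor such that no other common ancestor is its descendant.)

Ancestors of a28e: {985f, a28e}.
Ancestors of 72db: {72db, 985f}.
Common ancestors: {985f}.
The only common ancestor is 985f, so it is the merge base.

985f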